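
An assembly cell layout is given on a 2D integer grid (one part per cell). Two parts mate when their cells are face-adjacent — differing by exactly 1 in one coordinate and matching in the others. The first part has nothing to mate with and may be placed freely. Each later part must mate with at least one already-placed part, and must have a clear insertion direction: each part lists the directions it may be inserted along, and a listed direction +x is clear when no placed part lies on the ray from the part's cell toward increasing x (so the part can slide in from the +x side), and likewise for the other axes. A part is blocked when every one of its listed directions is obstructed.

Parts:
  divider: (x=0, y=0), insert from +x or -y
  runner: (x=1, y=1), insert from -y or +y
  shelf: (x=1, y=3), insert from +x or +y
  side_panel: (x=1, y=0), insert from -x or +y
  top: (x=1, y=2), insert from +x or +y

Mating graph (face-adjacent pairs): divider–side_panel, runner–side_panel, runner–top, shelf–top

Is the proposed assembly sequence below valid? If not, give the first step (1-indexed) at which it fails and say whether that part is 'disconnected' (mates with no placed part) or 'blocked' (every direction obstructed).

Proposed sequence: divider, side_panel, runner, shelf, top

1. divider@(0, 0) [+x clear] — {divider}
2. side_panel@(1, 0) [+y clear] — {divider, side_panel}
3. runner@(1, 1) [+y clear] — {divider, runner, side_panel}
4. shelf@(1, 3) — no placed neighbour ⇒ disconnected

Invalid at step 4 (disconnected)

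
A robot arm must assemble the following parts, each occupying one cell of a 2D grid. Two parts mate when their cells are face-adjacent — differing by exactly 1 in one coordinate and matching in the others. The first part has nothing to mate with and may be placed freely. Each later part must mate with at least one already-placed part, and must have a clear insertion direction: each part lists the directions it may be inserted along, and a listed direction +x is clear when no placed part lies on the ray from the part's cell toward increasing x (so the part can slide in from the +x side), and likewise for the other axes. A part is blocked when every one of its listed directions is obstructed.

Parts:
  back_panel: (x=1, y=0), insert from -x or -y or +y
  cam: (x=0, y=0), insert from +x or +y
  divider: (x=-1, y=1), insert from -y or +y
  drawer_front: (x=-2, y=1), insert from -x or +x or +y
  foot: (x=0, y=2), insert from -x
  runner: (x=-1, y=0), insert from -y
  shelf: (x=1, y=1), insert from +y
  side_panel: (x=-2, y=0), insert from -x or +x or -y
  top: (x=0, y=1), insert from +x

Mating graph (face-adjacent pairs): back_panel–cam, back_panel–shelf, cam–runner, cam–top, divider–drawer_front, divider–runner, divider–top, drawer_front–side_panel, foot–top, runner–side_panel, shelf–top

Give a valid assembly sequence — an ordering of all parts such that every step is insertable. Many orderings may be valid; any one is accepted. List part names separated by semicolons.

1. drawer_front@(-2, 1) [-x clear] — {drawer_front}
2. divider@(-1, 1) [-y clear] — {divider, drawer_front}
3. runner@(-1, 0) [-y clear] — {divider, drawer_front, runner}
4. cam@(0, 0) [+x clear] — {cam, divider, drawer_front, runner}
5. back_panel@(1, 0) [-y clear] — {back_panel, cam, divider, drawer_front, runner}
6. side_panel@(-2, 0) [-x clear] — {back_panel, cam, divider, drawer_front, runner, side_panel}
7. top@(0, 1) [+x clear] — {back_panel, cam, divider, drawer_front, runner, side_panel, top}
8. shelf@(1, 1) [+y clear] — {back_panel, cam, divider, drawer_front, runner, shelf, side_panel, top}
9. foot@(0, 2) [-x clear] — {back_panel, cam, divider, drawer_front, foot, runner, shelf, side_panel, top}

drawer_front; divider; runner; cam; back_panel; side_panel; top; shelf; foot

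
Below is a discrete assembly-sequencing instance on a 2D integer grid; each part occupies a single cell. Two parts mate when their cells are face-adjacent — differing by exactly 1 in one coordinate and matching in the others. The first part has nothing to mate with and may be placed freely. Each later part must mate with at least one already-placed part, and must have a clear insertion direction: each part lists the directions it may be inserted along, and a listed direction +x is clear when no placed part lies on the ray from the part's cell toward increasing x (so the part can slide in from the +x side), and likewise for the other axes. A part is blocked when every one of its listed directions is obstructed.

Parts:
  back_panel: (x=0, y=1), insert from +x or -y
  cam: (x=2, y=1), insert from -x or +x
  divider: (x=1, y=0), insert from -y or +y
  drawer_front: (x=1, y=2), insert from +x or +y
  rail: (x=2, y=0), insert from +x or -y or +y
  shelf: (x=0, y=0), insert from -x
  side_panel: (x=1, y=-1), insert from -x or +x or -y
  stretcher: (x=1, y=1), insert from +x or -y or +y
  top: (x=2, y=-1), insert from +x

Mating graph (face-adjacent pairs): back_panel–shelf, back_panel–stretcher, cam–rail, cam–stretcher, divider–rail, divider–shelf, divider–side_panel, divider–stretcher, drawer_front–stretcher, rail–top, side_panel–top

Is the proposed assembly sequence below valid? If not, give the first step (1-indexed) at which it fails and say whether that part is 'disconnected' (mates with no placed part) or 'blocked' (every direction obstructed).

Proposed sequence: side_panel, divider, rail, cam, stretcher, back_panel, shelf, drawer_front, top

1. side_panel@(1, -1) [-x clear] — {side_panel}
2. divider@(1, 0) [+y clear] — {divider, side_panel}
3. rail@(2, 0) [+x clear] — {divider, rail, side_panel}
4. cam@(2, 1) [-x clear] — {cam, divider, rail, side_panel}
5. stretcher@(1, 1) [+y clear] — {cam, divider, rail, side_panel, stretcher}
6. back_panel@(0, 1) [-y clear] — {back_panel, cam, divider, rail, side_panel, stretcher}
7. shelf@(0, 0) [-x clear] — {back_panel, cam, divider, rail, shelf, side_panel, stretcher}
8. drawer_front@(1, 2) [+x clear] — {back_panel, cam, divider, drawer_front, rail, shelf, side_panel, stretcher}
9. top@(2, -1) [+x clear] — {back_panel, cam, divider, drawer_front, rail, shelf, side_panel, stretcher, top}

Valid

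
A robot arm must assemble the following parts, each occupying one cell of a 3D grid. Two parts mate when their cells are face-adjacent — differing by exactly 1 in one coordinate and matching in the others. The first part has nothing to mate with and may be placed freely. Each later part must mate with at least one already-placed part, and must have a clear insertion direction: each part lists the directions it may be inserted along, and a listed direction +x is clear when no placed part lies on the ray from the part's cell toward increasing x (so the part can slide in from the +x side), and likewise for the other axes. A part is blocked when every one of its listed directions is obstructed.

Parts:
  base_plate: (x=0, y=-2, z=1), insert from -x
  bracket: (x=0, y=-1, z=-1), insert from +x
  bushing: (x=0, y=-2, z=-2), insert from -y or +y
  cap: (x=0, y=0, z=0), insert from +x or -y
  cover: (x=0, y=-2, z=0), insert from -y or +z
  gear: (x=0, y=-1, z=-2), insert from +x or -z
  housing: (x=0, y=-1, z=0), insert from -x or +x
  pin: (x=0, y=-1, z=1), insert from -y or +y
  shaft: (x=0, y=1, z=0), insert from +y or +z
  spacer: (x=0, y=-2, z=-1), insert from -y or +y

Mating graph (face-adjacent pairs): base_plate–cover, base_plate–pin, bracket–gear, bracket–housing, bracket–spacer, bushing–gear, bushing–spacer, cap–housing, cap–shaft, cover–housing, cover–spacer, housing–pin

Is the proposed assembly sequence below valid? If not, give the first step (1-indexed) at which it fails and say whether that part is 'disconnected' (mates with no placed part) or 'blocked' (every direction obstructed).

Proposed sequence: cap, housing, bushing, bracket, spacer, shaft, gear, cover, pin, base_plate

Invalid at step 3 (disconnected)

1. cap@(0, 0, 0) [+x clear] — {cap}
2. housing@(0, -1, 0) [-x clear] — {cap, housing}
3. bushing@(0, -2, -2) — no placed neighbour ⇒ disconnected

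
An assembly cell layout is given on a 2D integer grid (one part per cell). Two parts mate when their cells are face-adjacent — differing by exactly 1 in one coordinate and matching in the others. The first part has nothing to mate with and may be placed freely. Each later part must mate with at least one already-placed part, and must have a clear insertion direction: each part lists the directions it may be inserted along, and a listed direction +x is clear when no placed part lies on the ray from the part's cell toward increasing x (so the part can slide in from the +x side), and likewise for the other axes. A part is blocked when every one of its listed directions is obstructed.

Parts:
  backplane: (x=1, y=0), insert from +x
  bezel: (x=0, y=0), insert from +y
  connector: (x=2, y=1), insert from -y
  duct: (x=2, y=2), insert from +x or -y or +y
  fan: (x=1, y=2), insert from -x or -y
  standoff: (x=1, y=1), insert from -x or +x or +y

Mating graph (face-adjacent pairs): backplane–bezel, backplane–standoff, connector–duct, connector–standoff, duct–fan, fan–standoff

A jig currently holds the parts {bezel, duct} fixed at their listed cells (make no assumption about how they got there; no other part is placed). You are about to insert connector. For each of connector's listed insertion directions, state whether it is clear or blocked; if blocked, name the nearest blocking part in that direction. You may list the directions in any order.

-y: ray from connector(2, 1) has no placed part ⇒ clear

-y: clear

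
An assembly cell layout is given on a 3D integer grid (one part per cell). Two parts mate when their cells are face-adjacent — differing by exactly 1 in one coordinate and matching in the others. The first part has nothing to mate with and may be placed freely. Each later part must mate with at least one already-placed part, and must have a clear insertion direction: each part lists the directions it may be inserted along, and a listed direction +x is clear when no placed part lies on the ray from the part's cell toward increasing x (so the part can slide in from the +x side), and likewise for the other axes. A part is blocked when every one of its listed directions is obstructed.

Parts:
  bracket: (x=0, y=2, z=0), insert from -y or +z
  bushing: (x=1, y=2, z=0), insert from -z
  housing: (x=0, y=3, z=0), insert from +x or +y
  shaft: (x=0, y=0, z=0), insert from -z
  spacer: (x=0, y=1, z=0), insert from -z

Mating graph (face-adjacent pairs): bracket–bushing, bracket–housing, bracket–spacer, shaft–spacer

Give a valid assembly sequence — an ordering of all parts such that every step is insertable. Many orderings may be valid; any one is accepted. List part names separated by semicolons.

bushing; bracket; housing; spacer; shaft

1. bushing@(1, 2, 0) [-z clear] — {bushing}
2. bracket@(0, 2, 0) [-y clear] — {bracket, bushing}
3. housing@(0, 3, 0) [+x clear] — {bracket, bushing, housing}
4. spacer@(0, 1, 0) [-z clear] — {bracket, bushing, housing, spacer}
5. shaft@(0, 0, 0) [-z clear] — {bracket, bushing, housing, shaft, spacer}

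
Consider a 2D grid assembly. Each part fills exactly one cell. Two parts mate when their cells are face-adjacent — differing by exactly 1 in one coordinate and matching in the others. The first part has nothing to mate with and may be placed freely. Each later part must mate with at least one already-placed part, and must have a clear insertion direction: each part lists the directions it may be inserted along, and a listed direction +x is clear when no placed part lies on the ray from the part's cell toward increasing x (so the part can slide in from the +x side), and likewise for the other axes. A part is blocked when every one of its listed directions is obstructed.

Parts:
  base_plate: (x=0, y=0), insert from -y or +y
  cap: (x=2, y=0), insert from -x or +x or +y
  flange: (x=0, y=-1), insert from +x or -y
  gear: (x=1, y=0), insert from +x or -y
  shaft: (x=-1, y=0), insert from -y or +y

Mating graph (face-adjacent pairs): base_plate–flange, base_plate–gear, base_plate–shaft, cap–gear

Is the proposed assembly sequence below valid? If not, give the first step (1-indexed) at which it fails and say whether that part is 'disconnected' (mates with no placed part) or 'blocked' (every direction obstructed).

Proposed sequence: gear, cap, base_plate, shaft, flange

1. gear@(1, 0) [+x clear] — {gear}
2. cap@(2, 0) [+x clear] — {cap, gear}
3. base_plate@(0, 0) [-y clear] — {base_plate, cap, gear}
4. shaft@(-1, 0) [-y clear] — {base_plate, cap, gear, shaft}
5. flange@(0, -1) [+x clear] — {base_plate, cap, flange, gear, shaft}

Valid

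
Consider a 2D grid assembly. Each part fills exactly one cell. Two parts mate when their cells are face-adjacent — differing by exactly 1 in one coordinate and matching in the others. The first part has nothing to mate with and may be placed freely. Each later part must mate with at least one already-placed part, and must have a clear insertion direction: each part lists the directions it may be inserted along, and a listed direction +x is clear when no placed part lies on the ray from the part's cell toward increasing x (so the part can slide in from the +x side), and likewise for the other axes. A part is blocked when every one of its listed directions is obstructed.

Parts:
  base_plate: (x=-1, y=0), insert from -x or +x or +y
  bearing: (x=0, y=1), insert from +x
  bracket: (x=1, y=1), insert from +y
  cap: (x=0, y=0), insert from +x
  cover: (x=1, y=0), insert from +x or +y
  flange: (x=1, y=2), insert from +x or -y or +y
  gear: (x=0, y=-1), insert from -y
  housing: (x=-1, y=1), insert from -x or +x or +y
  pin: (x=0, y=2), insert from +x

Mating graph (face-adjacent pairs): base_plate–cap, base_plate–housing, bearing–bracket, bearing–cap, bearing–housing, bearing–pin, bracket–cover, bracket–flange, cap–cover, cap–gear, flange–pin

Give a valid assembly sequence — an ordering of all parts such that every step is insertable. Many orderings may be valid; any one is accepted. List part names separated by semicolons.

1. gear@(0, -1) [-y clear] — {gear}
2. cap@(0, 0) [+x clear] — {cap, gear}
3. base_plate@(-1, 0) [-x clear] — {base_plate, cap, gear}
4. cover@(1, 0) [+x clear] — {base_plate, cap, cover, gear}
5. bearing@(0, 1) [+x clear] — {base_plate, bearing, cap, cover, gear}
6. pin@(0, 2) [+x clear] — {base_plate, bearing, cap, cover, gear, pin}
7. housing@(-1, 1) [-x clear] — {base_plate, bearing, cap, cover, gear, housing, pin}
8. bracket@(1, 1) [+y clear] — {base_plate, bearing, bracket, cap, cover, gear, housing, pin}
9. flange@(1, 2) [+x clear] — {base_plate, bearing, bracket, cap, cover, flange, gear, housing, pin}

gear; cap; base_plate; cover; bearing; pin; housing; bracket; flange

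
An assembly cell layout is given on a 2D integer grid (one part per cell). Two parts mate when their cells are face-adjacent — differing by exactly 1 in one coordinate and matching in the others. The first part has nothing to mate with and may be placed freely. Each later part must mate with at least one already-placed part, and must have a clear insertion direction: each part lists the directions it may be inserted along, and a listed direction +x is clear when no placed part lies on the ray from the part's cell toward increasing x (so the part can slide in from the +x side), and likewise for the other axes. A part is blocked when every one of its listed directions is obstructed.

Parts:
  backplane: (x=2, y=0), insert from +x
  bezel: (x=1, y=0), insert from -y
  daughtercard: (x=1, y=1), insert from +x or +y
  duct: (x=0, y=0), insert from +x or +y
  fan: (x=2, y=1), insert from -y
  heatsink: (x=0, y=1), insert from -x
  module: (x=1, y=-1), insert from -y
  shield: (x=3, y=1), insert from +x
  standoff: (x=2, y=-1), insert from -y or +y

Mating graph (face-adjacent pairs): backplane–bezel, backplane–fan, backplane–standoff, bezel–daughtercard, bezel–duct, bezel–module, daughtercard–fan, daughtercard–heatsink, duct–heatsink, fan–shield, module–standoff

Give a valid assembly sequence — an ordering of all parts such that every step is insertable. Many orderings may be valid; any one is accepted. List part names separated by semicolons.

1. heatsink@(0, 1) [-x clear] — {heatsink}
2. duct@(0, 0) [+x clear] — {duct, heatsink}
3. bezel@(1, 0) [-y clear] — {bezel, duct, heatsink}
4. module@(1, -1) [-y clear] — {bezel, duct, heatsink, module}
5. daughtercard@(1, 1) [+x clear] — {bezel, daughtercard, duct, heatsink, module}
6. fan@(2, 1) [-y clear] — {bezel, daughtercard, duct, fan, heatsink, module}
7. standoff@(2, -1) [-y clear] — {bezel, daughtercard, duct, fan, heatsink, module, standoff}
8. shield@(3, 1) [+x clear] — {bezel, daughtercard, duct, fan, heatsink, module, shield, standoff}
9. backplane@(2, 0) [+x clear] — {backplane, bezel, daughtercard, duct, fan, heatsink, module, shield, standoff}

heatsink; duct; bezel; module; daughtercard; fan; standoff; shield; backplane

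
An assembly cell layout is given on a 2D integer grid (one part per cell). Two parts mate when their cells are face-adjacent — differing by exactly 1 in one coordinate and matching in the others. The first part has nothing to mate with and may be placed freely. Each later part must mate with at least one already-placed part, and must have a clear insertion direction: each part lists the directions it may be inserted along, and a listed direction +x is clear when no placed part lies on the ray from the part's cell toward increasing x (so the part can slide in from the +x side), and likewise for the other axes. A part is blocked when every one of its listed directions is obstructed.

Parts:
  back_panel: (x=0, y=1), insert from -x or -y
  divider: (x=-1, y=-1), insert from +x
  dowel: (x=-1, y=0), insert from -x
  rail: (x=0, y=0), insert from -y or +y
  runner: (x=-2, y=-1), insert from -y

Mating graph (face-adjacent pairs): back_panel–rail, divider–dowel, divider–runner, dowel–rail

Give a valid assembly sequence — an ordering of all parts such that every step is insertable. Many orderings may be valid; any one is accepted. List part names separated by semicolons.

divider; dowel; runner; rail; back_panel

1. divider@(-1, -1) [+x clear] — {divider}
2. dowel@(-1, 0) [-x clear] — {divider, dowel}
3. runner@(-2, -1) [-y clear] — {divider, dowel, runner}
4. rail@(0, 0) [-y clear] — {divider, dowel, rail, runner}
5. back_panel@(0, 1) [-x clear] — {back_panel, divider, dowel, rail, runner}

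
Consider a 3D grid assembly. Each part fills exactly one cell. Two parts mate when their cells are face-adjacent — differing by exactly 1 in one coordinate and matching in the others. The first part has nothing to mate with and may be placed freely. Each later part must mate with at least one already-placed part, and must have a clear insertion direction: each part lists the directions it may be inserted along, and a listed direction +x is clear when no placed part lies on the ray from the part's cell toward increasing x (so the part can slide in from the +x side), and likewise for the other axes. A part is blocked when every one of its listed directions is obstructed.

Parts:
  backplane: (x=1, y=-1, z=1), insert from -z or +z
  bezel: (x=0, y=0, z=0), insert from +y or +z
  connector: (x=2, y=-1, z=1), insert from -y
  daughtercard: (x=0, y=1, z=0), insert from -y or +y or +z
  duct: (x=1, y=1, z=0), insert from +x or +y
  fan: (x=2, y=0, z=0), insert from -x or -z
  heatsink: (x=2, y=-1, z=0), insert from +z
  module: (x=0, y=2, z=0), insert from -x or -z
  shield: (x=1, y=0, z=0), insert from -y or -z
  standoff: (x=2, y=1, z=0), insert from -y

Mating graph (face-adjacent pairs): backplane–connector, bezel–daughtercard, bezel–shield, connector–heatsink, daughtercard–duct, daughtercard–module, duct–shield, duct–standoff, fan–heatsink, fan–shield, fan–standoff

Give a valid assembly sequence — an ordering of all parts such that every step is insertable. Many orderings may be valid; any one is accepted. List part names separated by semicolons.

module; daughtercard; duct; standoff; fan; heatsink; connector; shield; backplane; bezel

1. module@(0, 2, 0) [-x clear] — {module}
2. daughtercard@(0, 1, 0) [-y clear] — {daughtercard, module}
3. duct@(1, 1, 0) [+x clear] — {daughtercard, duct, module}
4. standoff@(2, 1, 0) [-y clear] — {daughtercard, duct, module, standoff}
5. fan@(2, 0, 0) [-x clear] — {daughtercard, duct, fan, module, standoff}
6. heatsink@(2, -1, 0) [+z clear] — {daughtercard, duct, fan, heatsink, module, standoff}
7. connector@(2, -1, 1) [-y clear] — {connector, daughtercard, duct, fan, heatsink, module, standoff}
8. shield@(1, 0, 0) [-y clear] — {connector, daughtercard, duct, fan, heatsink, module, shield, standoff}
9. backplane@(1, -1, 1) [-z clear] — {backplane, connector, daughtercard, duct, fan, heatsink, module, shield, standoff}
10. bezel@(0, 0, 0) [+z clear] — {backplane, bezel, connector, daughtercard, duct, fan, heatsink, module, shield, standoff}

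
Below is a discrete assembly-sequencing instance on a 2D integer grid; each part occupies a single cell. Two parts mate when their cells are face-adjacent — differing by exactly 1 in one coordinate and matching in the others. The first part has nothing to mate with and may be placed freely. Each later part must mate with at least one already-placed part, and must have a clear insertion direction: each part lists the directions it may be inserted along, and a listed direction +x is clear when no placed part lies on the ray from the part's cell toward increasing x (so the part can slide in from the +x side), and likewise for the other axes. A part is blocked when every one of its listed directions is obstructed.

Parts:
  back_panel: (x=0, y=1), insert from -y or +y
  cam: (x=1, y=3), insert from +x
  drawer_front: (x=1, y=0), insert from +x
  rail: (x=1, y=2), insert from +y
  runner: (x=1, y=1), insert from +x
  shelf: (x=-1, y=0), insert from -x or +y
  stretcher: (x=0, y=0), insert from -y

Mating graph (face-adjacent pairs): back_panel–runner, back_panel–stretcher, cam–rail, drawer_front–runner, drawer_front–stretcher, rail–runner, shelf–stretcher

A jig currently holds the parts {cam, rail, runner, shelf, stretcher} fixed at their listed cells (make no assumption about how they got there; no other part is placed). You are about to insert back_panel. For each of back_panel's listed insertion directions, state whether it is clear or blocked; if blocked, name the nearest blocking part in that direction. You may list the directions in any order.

-y: nearest on ray is stretcher@(0, 0) ⇒ blocked
+y: ray from back_panel(0, 1) has no placed part ⇒ clear

+y: clear; -y: blocked by stretcher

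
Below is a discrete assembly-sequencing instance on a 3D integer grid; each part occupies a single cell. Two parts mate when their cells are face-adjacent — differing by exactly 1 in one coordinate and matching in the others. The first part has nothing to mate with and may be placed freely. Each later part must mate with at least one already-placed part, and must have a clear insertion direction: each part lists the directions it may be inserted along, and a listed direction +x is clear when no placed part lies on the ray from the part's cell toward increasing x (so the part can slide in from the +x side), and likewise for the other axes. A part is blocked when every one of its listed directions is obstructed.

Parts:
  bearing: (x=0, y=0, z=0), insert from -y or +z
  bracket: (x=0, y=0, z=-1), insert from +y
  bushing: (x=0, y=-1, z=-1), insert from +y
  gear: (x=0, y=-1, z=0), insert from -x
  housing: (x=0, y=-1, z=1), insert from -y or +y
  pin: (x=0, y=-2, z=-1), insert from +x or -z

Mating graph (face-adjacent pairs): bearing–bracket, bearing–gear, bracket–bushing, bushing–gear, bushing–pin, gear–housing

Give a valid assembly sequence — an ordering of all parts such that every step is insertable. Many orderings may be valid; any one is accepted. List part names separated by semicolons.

pin; bushing; bracket; gear; housing; bearing

1. pin@(0, -2, -1) [+x clear] — {pin}
2. bushing@(0, -1, -1) [+y clear] — {bushing, pin}
3. bracket@(0, 0, -1) [+y clear] — {bracket, bushing, pin}
4. gear@(0, -1, 0) [-x clear] — {bracket, bushing, gear, pin}
5. housing@(0, -1, 1) [-y clear] — {bracket, bushing, gear, housing, pin}
6. bearing@(0, 0, 0) [+z clear] — {bearing, bracket, bushing, gear, housing, pin}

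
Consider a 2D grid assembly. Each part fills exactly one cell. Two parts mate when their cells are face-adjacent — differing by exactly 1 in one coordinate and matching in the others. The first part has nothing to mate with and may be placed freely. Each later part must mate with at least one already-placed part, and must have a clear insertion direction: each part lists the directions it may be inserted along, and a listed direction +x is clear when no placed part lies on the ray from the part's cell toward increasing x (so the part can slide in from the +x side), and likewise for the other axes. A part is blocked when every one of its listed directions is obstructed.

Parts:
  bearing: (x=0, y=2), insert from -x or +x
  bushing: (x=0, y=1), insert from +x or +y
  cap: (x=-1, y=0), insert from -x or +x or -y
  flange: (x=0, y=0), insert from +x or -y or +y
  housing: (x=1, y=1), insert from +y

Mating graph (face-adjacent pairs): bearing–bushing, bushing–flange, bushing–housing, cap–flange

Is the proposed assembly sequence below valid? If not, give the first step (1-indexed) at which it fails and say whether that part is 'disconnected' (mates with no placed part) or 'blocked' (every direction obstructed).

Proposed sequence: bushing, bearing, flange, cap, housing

Valid

1. bushing@(0, 1) [+x clear] — {bushing}
2. bearing@(0, 2) [-x clear] — {bearing, bushing}
3. flange@(0, 0) [+x clear] — {bearing, bushing, flange}
4. cap@(-1, 0) [-x clear] — {bearing, bushing, cap, flange}
5. housing@(1, 1) [+y clear] — {bearing, bushing, cap, flange, housing}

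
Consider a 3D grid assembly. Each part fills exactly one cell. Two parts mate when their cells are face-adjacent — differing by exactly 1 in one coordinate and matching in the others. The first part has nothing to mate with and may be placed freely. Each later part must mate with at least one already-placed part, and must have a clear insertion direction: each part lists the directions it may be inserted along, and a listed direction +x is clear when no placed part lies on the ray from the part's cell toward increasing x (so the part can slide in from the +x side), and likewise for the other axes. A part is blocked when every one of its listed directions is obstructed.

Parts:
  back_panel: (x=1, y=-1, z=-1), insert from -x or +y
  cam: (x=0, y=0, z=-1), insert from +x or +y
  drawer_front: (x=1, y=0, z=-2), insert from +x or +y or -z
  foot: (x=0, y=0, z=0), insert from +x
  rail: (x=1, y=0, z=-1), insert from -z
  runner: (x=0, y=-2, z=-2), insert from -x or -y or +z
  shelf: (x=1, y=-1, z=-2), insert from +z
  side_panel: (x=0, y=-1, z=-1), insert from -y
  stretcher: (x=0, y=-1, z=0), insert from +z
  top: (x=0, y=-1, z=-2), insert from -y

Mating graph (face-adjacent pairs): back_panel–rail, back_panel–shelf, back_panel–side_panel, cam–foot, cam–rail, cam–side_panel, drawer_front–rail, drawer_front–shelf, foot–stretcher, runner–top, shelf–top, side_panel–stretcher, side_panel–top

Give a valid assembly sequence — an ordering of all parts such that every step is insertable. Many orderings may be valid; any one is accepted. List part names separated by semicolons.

1. foot@(0, 0, 0) [+x clear] — {foot}
2. stretcher@(0, -1, 0) [+z clear] — {foot, stretcher}
3. side_panel@(0, -1, -1) [-y clear] — {foot, side_panel, stretcher}
4. top@(0, -1, -2) [-y clear] — {foot, side_panel, stretcher, top}
5. cam@(0, 0, -1) [+x clear] — {cam, foot, side_panel, stretcher, top}
6. shelf@(1, -1, -2) [+z clear] — {cam, foot, shelf, side_panel, stretcher, top}
7. back_panel@(1, -1, -1) [+y clear] — {back_panel, cam, foot, shelf, side_panel, stretcher, top}
8. rail@(1, 0, -1) [-z clear] — {back_panel, cam, foot, rail, shelf, side_panel, stretcher, top}
9. drawer_front@(1, 0, -2) [+x clear] — {back_panel, cam, drawer_front, foot, rail, shelf, side_panel, stretcher, top}
10. runner@(0, -2, -2) [-x clear] — {back_panel, cam, drawer_front, foot, rail, runner, shelf, side_panel, stretcher, top}

foot; stretcher; side_panel; top; cam; shelf; back_panel; rail; drawer_front; runner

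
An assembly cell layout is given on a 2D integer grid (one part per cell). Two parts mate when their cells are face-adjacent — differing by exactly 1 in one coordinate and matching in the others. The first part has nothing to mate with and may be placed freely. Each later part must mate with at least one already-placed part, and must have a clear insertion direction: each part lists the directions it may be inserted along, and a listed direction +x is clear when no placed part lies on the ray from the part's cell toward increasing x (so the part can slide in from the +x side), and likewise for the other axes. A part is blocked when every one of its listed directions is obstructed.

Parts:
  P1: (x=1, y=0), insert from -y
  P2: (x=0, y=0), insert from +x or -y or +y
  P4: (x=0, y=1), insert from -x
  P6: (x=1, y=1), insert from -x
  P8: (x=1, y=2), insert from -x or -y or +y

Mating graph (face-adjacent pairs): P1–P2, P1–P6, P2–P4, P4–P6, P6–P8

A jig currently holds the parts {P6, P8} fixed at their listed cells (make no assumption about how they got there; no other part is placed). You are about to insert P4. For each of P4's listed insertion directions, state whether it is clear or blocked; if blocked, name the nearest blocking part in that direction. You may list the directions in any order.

-x: clear

-x: ray from P4(0, 1) has no placed part ⇒ clear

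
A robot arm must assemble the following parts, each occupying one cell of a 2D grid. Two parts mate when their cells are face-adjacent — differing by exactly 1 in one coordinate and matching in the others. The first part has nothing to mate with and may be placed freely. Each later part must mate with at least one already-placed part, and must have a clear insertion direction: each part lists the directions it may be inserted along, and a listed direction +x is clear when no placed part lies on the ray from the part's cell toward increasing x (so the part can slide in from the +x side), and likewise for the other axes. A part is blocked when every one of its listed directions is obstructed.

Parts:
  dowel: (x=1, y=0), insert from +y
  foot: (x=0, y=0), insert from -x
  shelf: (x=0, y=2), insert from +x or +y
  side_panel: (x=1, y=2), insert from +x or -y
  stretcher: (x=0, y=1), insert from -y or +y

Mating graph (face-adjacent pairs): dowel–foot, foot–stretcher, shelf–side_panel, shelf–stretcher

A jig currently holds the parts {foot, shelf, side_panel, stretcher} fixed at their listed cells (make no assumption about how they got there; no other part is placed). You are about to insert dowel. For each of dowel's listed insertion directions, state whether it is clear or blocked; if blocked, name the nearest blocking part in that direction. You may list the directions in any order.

+y: blocked by side_panel

+y: nearest on ray is side_panel@(1, 2) ⇒ blocked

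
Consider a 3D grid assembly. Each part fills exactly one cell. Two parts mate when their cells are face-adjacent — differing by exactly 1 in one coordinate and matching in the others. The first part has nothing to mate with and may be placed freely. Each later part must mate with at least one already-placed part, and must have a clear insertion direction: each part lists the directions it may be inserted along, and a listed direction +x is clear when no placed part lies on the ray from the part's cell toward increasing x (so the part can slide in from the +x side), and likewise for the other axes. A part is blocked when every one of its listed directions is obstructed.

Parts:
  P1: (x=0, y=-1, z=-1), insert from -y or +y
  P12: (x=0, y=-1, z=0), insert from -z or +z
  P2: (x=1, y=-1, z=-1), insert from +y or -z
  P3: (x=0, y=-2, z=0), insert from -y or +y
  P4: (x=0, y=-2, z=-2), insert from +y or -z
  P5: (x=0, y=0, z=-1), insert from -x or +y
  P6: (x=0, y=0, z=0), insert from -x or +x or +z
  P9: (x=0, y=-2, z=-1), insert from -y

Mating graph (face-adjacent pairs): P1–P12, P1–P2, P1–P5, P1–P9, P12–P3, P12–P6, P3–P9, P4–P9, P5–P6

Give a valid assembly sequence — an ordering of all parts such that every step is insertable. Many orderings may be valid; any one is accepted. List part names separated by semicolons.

P3; P12; P6; P5; P1; P2; P9; P4

1. P3@(0, -2, 0) [-y clear] — {P3}
2. P12@(0, -1, 0) [-z clear] — {P12, P3}
3. P6@(0, 0, 0) [-x clear] — {P12, P3, P6}
4. P5@(0, 0, -1) [-x clear] — {P12, P3, P5, P6}
5. P1@(0, -1, -1) [-y clear] — {P1, P12, P3, P5, P6}
6. P2@(1, -1, -1) [+y clear] — {P1, P12, P2, P3, P5, P6}
7. P9@(0, -2, -1) [-y clear] — {P1, P12, P2, P3, P5, P6, P9}
8. P4@(0, -2, -2) [+y clear] — {P1, P12, P2, P3, P4, P5, P6, P9}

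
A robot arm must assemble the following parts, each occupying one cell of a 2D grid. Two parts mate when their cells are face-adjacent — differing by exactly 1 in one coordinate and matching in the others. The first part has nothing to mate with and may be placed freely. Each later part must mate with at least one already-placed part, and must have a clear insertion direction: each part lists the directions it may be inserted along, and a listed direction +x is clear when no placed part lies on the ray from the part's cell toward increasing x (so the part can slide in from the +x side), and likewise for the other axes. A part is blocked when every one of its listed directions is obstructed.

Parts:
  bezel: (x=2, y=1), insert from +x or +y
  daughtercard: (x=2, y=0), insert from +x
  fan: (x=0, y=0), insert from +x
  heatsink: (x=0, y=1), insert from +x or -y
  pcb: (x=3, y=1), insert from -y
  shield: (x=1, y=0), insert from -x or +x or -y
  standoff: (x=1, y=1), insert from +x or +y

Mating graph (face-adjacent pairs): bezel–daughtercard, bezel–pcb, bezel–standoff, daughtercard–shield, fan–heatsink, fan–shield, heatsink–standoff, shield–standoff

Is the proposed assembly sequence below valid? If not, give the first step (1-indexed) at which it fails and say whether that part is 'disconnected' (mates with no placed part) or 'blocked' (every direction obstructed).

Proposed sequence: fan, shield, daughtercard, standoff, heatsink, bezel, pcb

Invalid at step 5 (blocked)

1. fan@(0, 0) [+x clear] — {fan}
2. shield@(1, 0) [+x clear] — {fan, shield}
3. daughtercard@(2, 0) [+x clear] — {daughtercard, fan, shield}
4. standoff@(1, 1) [+x clear] — {daughtercard, fan, shield, standoff}
5. heatsink@(0, 1) — +x/-y all obstructed ⇒ blocked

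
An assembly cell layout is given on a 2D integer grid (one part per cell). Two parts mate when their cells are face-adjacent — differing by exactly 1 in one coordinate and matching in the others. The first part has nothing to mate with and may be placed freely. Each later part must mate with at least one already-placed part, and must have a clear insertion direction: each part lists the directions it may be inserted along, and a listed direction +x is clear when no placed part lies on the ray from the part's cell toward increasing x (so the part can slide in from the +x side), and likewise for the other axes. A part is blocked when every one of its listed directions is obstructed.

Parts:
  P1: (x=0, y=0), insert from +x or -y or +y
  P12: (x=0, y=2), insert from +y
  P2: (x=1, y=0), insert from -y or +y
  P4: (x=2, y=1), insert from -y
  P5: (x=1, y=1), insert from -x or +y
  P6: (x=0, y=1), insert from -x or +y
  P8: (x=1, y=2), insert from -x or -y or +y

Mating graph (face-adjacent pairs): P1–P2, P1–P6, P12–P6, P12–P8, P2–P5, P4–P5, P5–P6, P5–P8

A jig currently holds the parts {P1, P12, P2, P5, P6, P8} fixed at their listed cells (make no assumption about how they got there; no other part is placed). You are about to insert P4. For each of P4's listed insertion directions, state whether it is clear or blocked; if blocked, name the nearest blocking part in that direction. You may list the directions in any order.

-y: clear

-y: ray from P4(2, 1) has no placed part ⇒ clear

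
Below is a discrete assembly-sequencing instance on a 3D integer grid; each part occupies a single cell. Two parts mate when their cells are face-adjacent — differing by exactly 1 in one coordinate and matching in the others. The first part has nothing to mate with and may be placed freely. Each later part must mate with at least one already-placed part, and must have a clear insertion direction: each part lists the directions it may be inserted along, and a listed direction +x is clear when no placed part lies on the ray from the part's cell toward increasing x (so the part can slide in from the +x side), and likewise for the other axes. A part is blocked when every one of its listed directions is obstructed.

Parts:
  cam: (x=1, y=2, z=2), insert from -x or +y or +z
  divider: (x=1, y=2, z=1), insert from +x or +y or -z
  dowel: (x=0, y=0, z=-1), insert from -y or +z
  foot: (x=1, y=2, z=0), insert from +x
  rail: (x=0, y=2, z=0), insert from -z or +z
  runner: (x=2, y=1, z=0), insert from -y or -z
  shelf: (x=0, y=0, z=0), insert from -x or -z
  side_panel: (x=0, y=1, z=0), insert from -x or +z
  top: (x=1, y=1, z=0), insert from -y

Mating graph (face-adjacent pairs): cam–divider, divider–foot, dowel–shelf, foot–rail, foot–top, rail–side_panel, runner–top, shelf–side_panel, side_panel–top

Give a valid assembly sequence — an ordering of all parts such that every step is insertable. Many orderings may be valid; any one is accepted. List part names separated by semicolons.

rail; foot; divider; cam; top; runner; side_panel; shelf; dowel

1. rail@(0, 2, 0) [-z clear] — {rail}
2. foot@(1, 2, 0) [+x clear] — {foot, rail}
3. divider@(1, 2, 1) [+x clear] — {divider, foot, rail}
4. cam@(1, 2, 2) [-x clear] — {cam, divider, foot, rail}
5. top@(1, 1, 0) [-y clear] — {cam, divider, foot, rail, top}
6. runner@(2, 1, 0) [-y clear] — {cam, divider, foot, rail, runner, top}
7. side_panel@(0, 1, 0) [-x clear] — {cam, divider, foot, rail, runner, side_panel, top}
8. shelf@(0, 0, 0) [-x clear] — {cam, divider, foot, rail, runner, shelf, side_panel, top}
9. dowel@(0, 0, -1) [-y clear] — {cam, divider, dowel, foot, rail, runner, shelf, side_panel, top}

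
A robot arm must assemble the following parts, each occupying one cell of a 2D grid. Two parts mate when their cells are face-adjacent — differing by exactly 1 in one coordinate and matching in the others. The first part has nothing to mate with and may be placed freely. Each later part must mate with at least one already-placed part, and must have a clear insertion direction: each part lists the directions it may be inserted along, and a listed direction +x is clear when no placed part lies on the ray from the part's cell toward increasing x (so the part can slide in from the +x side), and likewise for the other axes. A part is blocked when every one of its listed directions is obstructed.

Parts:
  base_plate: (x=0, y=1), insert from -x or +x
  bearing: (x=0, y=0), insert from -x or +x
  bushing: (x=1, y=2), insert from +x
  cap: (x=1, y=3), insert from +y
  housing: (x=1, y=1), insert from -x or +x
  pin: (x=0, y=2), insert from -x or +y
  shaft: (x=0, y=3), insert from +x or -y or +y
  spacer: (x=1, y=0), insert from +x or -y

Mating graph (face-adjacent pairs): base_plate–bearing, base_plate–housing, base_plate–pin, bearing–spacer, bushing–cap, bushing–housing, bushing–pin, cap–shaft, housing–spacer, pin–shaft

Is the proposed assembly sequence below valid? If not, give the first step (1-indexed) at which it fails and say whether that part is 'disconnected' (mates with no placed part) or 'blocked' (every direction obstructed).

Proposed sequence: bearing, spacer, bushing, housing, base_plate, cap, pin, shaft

Invalid at step 3 (disconnected)

1. bearing@(0, 0) [-x clear] — {bearing}
2. spacer@(1, 0) [+x clear] — {bearing, spacer}
3. bushing@(1, 2) — no placed neighbour ⇒ disconnected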